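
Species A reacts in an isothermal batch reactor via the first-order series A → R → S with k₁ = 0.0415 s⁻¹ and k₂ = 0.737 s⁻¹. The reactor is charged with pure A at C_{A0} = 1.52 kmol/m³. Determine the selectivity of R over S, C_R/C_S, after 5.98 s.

For first-order series with pure A initially, C_R(t) = k₁C_{A0}/(k₂−k₁)·(e^(−k₁t) − e^(−k₂t)).
e^(−k₁t) = e^(−0.0415×5.98) = e^(−0.2482) = 0.7802; e^(−k₂t) = e^(−4.407) = 0.01219.
C_R = 0.0415×1.52/(0.737−0.0415) × (0.7802−0.01219) = 0.09070×0.7680 = 0.06966 kmol/m³.
C_A = C_{A0}e^(−k₁t) = 1.186 kmol/m³, so C_S = C_{A0}−C_A−C_R = 0.2644 kmol/m³; C_R/C_S = 0.263.

0.263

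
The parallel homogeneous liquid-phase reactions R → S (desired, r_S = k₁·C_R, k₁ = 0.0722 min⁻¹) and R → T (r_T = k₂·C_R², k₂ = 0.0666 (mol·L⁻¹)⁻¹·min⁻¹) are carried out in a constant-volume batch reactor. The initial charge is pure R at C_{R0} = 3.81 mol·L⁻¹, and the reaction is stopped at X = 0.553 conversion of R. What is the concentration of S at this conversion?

0.610 mol·L⁻¹

C_R = C_{R0}(1−X) = 1.703 mol·L⁻¹.
Along a PFR/batch, dC_S/dC_R = −r_S/(r_S+r_T) = −k₁/(k₁+k₂·C_R).
Integrating from C_{R0} to C_R: C_S = (0.0722/0.0666)·ln[(0.0722+0.0666·3.81)/(0.0722+0.0666·1.70)] = 1.084·ln(0.3259/0.1856) = 0.6103 mol·L⁻¹.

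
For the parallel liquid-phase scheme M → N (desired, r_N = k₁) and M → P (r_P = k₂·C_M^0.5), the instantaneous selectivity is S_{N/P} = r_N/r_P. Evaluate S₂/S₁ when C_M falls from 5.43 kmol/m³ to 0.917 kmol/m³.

2.43

S_{N/P} = (k₁/k₂)·C_M^-0.5, so S₂/S₁ = (C_{M,2}/C_{M,1})^-0.5.
= (0.917/5.43)^(-0.5) = (0.1689)^(-0.5) = 2.43.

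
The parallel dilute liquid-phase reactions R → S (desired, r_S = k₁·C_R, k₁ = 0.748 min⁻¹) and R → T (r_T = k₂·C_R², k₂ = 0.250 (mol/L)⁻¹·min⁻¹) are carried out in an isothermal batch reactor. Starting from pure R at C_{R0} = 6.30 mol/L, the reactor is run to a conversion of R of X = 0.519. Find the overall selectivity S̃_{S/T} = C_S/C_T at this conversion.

C_R = C_{R0}(1−X) = 3.030 mol/L.
Along a PFR/batch, dC_S/dC_R = −r_S/(r_S+r_T) = −k₁/(k₁+k₂·C_R).
Integrating from C_{R0} to C_R: C_S = (0.748/0.250)·ln[(0.748+0.250·6.30)/(0.748+0.250·3.03)] = 2.992·ln(2.323/1.506) = 1.298 mol/L.
C_T = (C_{R0}−C_R)−C_S = 1.972 mol/L; S̃_{S/T} = 1.298/1.972 = 0.658.

0.658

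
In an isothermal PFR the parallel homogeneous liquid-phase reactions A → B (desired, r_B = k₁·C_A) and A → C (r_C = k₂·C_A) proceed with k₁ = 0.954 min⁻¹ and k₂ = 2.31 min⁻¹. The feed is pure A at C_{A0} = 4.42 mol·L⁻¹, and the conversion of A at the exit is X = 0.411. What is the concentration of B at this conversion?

C_A = C_{A0}(1−X) = 2.603 mol·L⁻¹.
Both paths are first order in A, so the instantaneous fraction to B is constant: dC_B/d(−C_A) = k₁/(k₁+k₂) = 0.2923.
C_B = 0.2923·(C_{A0}−C_A) = 0.2923×1.817 = 0.531 mol·L⁻¹.

0.531 mol·L⁻¹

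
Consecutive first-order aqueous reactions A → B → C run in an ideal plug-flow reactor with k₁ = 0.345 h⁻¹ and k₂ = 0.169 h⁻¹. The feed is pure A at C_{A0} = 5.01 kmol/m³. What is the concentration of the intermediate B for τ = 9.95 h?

Solving the coupled first-order balances gives C_B(τ) = [k₁/(k₂−k₁)]·C_{A0}·(e^(−k₁τ) − e^(−k₂τ)).
e^(−k₁τ) = e^(−0.345×9.95) = e^(−3.433) = 0.03230; e^(−k₂τ) = e^(−1.682) = 0.1861.
C_B = 0.345×5.01/(0.169−0.345) × (0.03230−0.1861) = (-9.821)×(-0.1538) = 1.510 kmol/m³.

1.51 kmol/m³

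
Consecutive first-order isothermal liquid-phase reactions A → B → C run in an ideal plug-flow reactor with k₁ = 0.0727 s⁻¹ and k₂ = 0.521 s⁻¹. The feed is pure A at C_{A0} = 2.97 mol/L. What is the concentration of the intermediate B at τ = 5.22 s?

0.298 mol/L

The intermediate concentration in a first-order A→B→C sequence is C_B = k₁C_{A0}(e^(−k₁τ) − e^(−k₂τ))/(k₂−k₁).
e^(−k₁τ) = e^(−0.0727×5.22) = e^(−0.3795) = 0.6842; e^(−k₂τ) = e^(−2.720) = 0.06590.
C_B = 0.0727×2.97/(0.521−0.0727) × (0.6842−0.06590) = 0.4816×0.6183 = 0.2978 mol/L.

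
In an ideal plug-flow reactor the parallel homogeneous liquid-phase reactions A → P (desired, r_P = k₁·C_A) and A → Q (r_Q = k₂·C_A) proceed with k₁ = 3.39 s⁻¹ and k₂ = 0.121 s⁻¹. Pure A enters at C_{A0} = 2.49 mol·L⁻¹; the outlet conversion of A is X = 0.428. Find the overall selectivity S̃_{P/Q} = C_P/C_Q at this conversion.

28.0

C_A = C_{A0}(1−X) = 1.424 mol·L⁻¹.
Both paths are first order in A, so the instantaneous fraction to P is constant: dC_P/d(−C_A) = k₁/(k₁+k₂) = 0.9655.
C_P = 0.9655·(C_{A0}−C_A) = 0.9655×1.066 = 1.03 mol·L⁻¹.
C_Q = (C_{A0}−C_A)−C_P = 0.03673 mol·L⁻¹; S̃_{P/Q} = 1.029/0.03673 = 28.0.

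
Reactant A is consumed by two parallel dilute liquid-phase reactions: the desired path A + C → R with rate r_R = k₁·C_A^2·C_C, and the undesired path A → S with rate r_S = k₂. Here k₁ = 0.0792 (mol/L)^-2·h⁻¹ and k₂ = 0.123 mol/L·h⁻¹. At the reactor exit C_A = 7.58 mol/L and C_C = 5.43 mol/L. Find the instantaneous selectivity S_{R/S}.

S_{R/S} = r_R/r_S = (k₁·C_A^2·C_C)/(k₂) = (k₁/k₂)·C_A^2·C_C.
= (0.0792×7.580^2×5.430) / (0.123) = 24.71/0.1230 = 201.
Since the desired path is higher order in A, keeping C_A high (PFR or concentrated feed) favours R.

201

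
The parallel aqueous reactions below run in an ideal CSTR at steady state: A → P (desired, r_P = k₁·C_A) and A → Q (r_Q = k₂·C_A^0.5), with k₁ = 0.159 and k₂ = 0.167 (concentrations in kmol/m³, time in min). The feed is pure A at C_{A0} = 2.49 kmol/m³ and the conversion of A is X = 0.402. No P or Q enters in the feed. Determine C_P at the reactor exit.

0.538 kmol/m³

Exit C_A = C_{A0}(1−X) = 2.49×0.598 = 1.489 kmol/m³.
A CSTR operates uniformly at the exit composition, giving r_P = 0.2368 and r_Q = 0.2038 (each k·C_A^n at C_A = 1.489).
Fraction of consumed A going to P: r_P/(r_P+r_Q) = 0.5374.
C_P = 0.5374·C_{A0}·X = 0.5374×2.49×0.402 = 0.538 kmol/m³.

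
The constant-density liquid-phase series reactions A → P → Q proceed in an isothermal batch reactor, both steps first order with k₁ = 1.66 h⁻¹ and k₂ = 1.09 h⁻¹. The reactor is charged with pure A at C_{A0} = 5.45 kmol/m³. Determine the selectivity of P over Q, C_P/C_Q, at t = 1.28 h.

Solving the coupled first-order balances gives C_P(t) = [k₁/(k₂−k₁)]·C_{A0}·(e^(−k₁t) − e^(−k₂t)).
e^(−k₁t) = e^(−1.66×1.28) = e^(−2.125) = 0.1195; e^(−k₂t) = e^(−1.395) = 0.2478.
C_P = 1.66×5.45/(1.09−1.66) × (0.1195−0.2478) = (-15.87)×(-0.1283) = 2.037 kmol/m³.
C_A = C_{A0}e^(−k₁t) = 0.6510 kmol/m³, so C_Q = C_{A0}−C_A−C_P = 2.762 kmol/m³; C_P/C_Q = 0.737.

0.737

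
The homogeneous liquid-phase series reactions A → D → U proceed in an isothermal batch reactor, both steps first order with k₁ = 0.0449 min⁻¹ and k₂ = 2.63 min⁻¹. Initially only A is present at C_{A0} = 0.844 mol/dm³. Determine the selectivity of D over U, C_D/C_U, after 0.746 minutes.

For first-order series with pure A initially, C_D(t) = k₁C_{A0}/(k₂−k₁)·(e^(−k₁t) − e^(−k₂t)).
e^(−k₁t) = e^(−0.0449×0.746) = e^(−0.03350) = 0.9671; e^(−k₂t) = e^(−1.962) = 0.1406.
C_D = 0.0449×0.844/(2.63−0.0449) × (0.9671−0.1406) = 0.01466×0.8265 = 0.01212 mol/dm³.
C_A = C_{A0}e^(−k₁t) = 0.8162 mol/dm³, so C_U = C_{A0}−C_A−C_D = 0.01569 mol/dm³; C_D/C_U = 0.772.

0.772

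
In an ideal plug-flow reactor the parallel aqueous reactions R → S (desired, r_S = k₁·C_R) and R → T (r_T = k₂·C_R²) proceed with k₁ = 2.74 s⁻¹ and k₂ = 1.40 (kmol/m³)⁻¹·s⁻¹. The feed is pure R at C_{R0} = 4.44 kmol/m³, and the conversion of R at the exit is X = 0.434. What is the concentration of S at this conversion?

C_R = C_{R0}(1−X) = 2.513 kmol/m³.
Along a PFR/batch, dC_S/dC_R = −r_S/(r_S+r_T) = −k₁/(k₁+k₂·C_R).
Integrating from C_{R0} to C_R: C_S = (2.74/1.40)·ln[(2.74+1.40·4.44)/(2.74+1.40·2.51)] = 1.957·ln(8.956/6.258) = 0.7015 kmol/m³.

0.701 kmol/m³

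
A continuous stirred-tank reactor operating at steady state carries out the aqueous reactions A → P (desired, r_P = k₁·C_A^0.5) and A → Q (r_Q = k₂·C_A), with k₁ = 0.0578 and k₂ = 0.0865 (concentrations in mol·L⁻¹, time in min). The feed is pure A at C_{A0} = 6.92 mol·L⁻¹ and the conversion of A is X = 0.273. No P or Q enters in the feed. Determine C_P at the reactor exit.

Exit C_A = C_{A0}(1−X) = 6.92×0.727 = 5.031 mol·L⁻¹.
A CSTR operates uniformly at the exit composition, giving r_P = 0.1296 and r_Q = 0.4352 (each k·C_A^n at C_A = 5.031).
Fraction of consumed A going to P: r_P/(r_P+r_Q) = 0.2295.
C_P = 0.2295·C_{A0}·X = 0.2295×6.92×0.273 = 0.434 mol·L⁻¹.

0.434 mol·L⁻¹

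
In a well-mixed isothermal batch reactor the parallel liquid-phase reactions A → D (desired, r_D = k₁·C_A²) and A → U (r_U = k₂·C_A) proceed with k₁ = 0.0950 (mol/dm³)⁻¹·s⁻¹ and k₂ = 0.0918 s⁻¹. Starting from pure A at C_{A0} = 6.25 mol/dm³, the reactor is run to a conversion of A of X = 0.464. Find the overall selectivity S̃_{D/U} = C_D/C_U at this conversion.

C_A = C_{A0}(1−X) = 3.350 mol/dm³.
Along a PFR/batch, dC_U/dC_A = −r_U/(r_D+r_U) = −k₂/(k₂+k₁·C_A).
Integrating from C_{A0} to C_A: C_U = (0.0918/0.0950)·ln[(0.0918+0.0950·6.25)/(0.0918+0.0950·3.35)] = 0.9663·ln(0.6855/0.4101) = 0.4966 mol/dm³.
Then C_D = (C_{A0}−C_A) − C_U = 2.900 − 0.4966 = 2.403 mol/dm³.
S̃_{D/U} = C_D/C_U = 2.403/0.4966 = 4.84.

4.84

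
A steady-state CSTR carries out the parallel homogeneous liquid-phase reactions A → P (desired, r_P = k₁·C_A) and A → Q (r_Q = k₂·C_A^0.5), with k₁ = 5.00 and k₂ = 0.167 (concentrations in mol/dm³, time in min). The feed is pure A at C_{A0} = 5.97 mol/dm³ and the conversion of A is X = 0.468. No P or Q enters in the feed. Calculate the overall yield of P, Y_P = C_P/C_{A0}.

Exit C_A = C_{A0}(1−X) = 5.97×0.532 = 3.176 mol/dm³.
In a CSTR the entire volume is at exit conditions, so r_P = 5.00×3.176 = 15.88 and r_Q = 0.167×3.176^0.5 = 0.2976.
Fraction of consumed A going to P: r_P/(r_P+r_Q) = 0.9816.
C_P = 0.9816·C_{A0}·X = 0.9816×5.97×0.468 = 2.74 mol/dm³; Y_P = C_P/C_{A0} = 0.459.

0.459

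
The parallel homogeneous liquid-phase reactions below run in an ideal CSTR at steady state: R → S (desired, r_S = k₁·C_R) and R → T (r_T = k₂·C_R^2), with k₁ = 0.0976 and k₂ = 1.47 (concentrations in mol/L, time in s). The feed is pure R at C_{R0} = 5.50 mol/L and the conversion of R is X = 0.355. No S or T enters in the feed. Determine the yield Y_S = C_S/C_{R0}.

Exit C_R = C_{R0}(1−X) = 5.50×0.645 = 3.548 mol/L.
Rates in a CSTR are evaluated at the outlet concentration: r_S = 0.0976×3.548 = 0.3462, r_T = 1.47×3.548^2 = 18.50.
Fraction of consumed R going to S: r_S/(r_S+r_T) = 0.01837.
C_S = 0.01837·C_{R0}·X = 0.01837×5.50×0.355 = 0.0359 mol/L; Y_S = C_S/C_{R0} = 0.00652.

0.00652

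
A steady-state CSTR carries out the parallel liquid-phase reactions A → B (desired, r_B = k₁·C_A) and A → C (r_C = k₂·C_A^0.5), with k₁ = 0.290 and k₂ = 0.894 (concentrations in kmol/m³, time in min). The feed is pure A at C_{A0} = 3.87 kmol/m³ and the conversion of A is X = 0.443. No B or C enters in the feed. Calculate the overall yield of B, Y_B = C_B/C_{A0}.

0.143

Exit C_A = C_{A0}(1−X) = 3.87×0.557 = 2.156 kmol/m³.
In a CSTR the entire volume is at exit conditions, so r_B = 0.290×2.156 = 0.6251 and r_C = 0.894×2.156^0.5 = 1.313.
Fraction of consumed A going to B: r_B/(r_B+r_C) = 0.3226.
C_B = 0.3226·C_{A0}·X = 0.3226×3.87×0.443 = 0.553 kmol/m³; Y_B = C_B/C_{A0} = 0.143.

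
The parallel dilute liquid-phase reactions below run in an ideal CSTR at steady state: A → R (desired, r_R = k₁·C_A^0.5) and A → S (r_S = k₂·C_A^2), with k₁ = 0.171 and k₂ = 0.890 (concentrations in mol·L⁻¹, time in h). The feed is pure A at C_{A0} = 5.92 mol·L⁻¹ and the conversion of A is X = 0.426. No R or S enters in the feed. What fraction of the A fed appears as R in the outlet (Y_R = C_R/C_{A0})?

Exit C_A = C_{A0}(1−X) = 5.92×0.574 = 3.398 mol·L⁻¹.
In a CSTR the entire volume is at exit conditions, so r_R = 0.171×3.398^0.5 = 0.3152 and r_S = 0.890×3.398^2 = 10.28.
Fraction of consumed A going to R: r_R/(r_R+r_S) = 0.02976.
C_R = 0.02976·C_{A0}·X = 0.02976×5.92×0.426 = 0.0751 mol·L⁻¹; Y_R = C_R/C_{A0} = 0.0127.

0.0127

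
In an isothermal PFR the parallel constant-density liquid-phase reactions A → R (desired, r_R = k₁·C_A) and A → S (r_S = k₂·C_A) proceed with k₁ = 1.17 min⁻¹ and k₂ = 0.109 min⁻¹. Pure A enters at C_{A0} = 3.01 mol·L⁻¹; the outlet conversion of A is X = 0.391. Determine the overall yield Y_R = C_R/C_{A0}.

0.358

C_A = C_{A0}(1−X) = 1.833 mol·L⁻¹.
Both paths are first order in A, so the instantaneous fraction to R is constant: dC_R/d(−C_A) = k₁/(k₁+k₂) = 0.9148.
C_R = 0.9148·(C_{A0}−C_A) = 0.9148×1.177 = 1.08 mol·L⁻¹.
Y_R = C_R/C_{A0} = 1.077/3.01 = 0.358.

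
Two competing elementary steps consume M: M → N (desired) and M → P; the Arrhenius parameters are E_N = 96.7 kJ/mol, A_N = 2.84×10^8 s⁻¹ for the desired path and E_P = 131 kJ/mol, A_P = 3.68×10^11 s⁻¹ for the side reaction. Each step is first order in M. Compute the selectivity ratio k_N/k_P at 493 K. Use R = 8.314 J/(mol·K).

3.32

Since both paths have the same order in M, the concentration cancels and S_{N/P} = k_N/k_P = (A_N/A_P)·exp[(E_P−E_N)/(RT)].
(E_P−E_N)/(RT) = (131−96.7)×10³/(8.314×493) = 34300/4099 = 8.368.
k_N/k_P = (2.84×10^8/3.68×10^11)·exp(8.368) = 7.717×10^-4 × 4308 = 3.32.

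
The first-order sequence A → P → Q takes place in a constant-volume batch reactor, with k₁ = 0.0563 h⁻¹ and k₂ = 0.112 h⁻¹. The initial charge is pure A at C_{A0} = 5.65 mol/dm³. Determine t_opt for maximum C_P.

For first-order series the maximum of C_P occurs at t_opt = ln(k₂/k₁)/(k₂−k₁).
= ln(0.112/0.0563)/(0.112−0.0563) = ln(1.989)/0.05570 = 0.6878/0.05570 = 12.3 h.

12.3 h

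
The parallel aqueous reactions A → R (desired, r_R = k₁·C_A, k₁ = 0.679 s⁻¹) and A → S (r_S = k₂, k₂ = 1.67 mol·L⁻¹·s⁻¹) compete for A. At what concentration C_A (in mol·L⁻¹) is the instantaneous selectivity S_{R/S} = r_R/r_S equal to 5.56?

S_{R/S} = (k₁/k₂)·C_A ⇒ C_A = S·k₂/k₁.
= 5.56×1.67/0.679 = 13.7 mol·L⁻¹.

13.7 mol·L⁻¹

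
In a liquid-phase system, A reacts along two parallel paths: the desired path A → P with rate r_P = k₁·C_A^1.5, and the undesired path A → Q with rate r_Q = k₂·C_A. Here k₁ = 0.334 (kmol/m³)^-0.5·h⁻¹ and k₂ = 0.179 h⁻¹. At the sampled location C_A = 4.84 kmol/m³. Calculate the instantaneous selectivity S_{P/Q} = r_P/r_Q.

4.11

S_{P/Q} = r_P/r_Q = (k₁·C_A^1.5)/(k₂·C_A) = (k₁/k₂)·C_A^0.5.
= (0.334×4.840^1.5) / (0.179×4.840) = 3.556/0.8664 = 4.11.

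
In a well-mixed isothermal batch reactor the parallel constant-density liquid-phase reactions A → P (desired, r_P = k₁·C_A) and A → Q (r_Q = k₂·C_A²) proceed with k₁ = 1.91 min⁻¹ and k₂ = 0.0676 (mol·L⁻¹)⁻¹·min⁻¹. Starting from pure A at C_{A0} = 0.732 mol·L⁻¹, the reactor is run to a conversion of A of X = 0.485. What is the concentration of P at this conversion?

C_A = C_{A0}(1−X) = 0.3770 mol·L⁻¹.
Along a PFR/batch, dC_P/dC_A = −r_P/(r_P+r_Q) = −k₁/(k₁+k₂·C_A).
Integrating from C_{A0} to C_A: C_P = (1.91/0.0676)·ln[(1.91+0.0676·0.732)/(1.91+0.0676·0.377)] = 28.25·ln(1.959/1.935) = 0.3482 mol·L⁻¹.

0.348 mol·L⁻¹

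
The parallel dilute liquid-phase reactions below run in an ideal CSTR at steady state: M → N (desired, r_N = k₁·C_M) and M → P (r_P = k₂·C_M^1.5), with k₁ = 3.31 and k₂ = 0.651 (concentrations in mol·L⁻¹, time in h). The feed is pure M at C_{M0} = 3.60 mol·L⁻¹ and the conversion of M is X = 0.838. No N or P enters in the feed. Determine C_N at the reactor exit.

2.62 mol·L⁻¹

Exit C_M = C_{M0}(1−X) = 3.60×0.162 = 0.5832 mol·L⁻¹.
Rates in a CSTR are evaluated at the outlet concentration: r_N = 3.31×0.5832 = 1.930, r_P = 0.651×0.5832^1.5 = 0.2899.
Fraction of consumed M going to N: r_N/(r_N+r_P) = 0.8694.
C_N = 0.8694·C_{M0}·X = 0.8694×3.60×0.838 = 2.62 mol·L⁻¹.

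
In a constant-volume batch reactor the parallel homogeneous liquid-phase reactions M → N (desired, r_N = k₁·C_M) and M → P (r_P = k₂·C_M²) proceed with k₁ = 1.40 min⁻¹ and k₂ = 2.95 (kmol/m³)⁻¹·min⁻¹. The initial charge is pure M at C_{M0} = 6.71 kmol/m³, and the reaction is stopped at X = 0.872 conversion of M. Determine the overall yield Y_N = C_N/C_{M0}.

0.119

C_M = C_{M0}(1−X) = 0.8589 kmol/m³.
Along a PFR/batch, dC_N/dC_M = −r_N/(r_N+r_P) = −k₁/(k₁+k₂·C_M).
Integrating from C_{M0} to C_M: C_N = (1.40/2.95)·ln[(1.40+2.95·6.71)/(1.40+2.95·0.859)] = 0.4746·ln(21.19/3.934) = 0.7993 kmol/m³.
Y_N = C_N/C_{M0} = 0.7993/6.71 = 0.119.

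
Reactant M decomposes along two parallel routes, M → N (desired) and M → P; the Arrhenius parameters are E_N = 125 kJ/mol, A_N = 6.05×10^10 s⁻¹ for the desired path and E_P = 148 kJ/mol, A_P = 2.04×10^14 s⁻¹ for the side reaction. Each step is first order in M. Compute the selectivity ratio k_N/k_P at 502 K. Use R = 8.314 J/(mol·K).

With equal orders, S_{N/P} = k_N/k_P = (A_N/A_P)·exp[(E_P−E_N)/(RT)].
(E_P−E_N)/(RT) = (148−125)×10³/(8.314×502) = 23000/4174 = 5.511.
k_N/k_P = (6.05×10^10/2.04×10^14)·exp(5.511) = 2.966×10^-4 × 247.3 = 0.0734.
Since E_N < E_P, lowering the temperature improves selectivity toward N.

0.0734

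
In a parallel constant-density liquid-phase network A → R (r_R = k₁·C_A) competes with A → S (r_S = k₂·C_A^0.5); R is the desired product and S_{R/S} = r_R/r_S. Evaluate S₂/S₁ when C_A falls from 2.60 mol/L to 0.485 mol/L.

S_{R/S} = (k₁/k₂)·C_A^0.5, so S₂/S₁ = (C_{A,2}/C_{A,1})^0.5.
= (0.485/2.60)^0.5 = (0.1865)^0.5 = 0.432.
Selectivity toward R falls as C_A falls — high-concentration operation is favoured.

0.432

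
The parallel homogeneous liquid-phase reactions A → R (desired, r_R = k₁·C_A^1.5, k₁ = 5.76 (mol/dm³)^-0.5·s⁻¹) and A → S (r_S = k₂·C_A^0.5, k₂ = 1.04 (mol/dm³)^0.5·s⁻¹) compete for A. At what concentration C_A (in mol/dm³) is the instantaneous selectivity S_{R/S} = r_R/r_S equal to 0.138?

0.0249 mol/dm³

S_{R/S} = (k₁/k₂)·C_A ⇒ C_A = S·k₂/k₁.
= 0.138×1.04/5.76 = 0.0249 mol/dm³.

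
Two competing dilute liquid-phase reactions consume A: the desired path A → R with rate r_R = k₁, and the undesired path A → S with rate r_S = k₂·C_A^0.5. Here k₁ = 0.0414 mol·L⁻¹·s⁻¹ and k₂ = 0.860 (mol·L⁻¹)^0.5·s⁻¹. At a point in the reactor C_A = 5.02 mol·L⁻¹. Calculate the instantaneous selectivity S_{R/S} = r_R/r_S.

S_{R/S} = r_R/r_S = (k₁)/(k₂·C_A^0.5) = (k₁/k₂)·C_A^-0.5.
= (0.0414) / (0.860×5.020^0.5) = 0.04140/1.927 = 0.0215.
The undesired path is higher order in A, so low C_A (CSTR or dilute feed) favours R.

0.0215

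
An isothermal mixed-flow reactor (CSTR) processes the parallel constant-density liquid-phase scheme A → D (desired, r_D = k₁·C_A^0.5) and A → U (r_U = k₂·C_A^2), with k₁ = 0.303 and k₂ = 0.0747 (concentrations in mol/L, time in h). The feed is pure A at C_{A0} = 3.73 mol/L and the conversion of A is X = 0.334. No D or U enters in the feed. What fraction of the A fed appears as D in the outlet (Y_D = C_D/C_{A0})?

0.170

Exit C_A = C_{A0}(1−X) = 3.73×0.666 = 2.484 mol/L.
Rates in a CSTR are evaluated at the outlet concentration: r_D = 0.303×2.484^0.5 = 0.4776, r_U = 0.0747×2.484^2 = 0.4610.
Fraction of consumed A going to D: r_D/(r_D+r_U) = 0.5088.
C_D = 0.5088·C_{A0}·X = 0.5088×3.73×0.334 = 0.634 mol/L; Y_D = C_D/C_{A0} = 0.170.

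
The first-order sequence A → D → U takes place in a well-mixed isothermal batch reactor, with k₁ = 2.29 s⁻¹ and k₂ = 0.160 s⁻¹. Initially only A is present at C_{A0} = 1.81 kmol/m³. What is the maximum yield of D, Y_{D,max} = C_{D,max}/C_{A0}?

At the optimum, C_{D,max}/C_{A0} = (k₁/k₂)^[k₂/(k₂−k₁)].
= (2.29/0.160)^(0.160/(0.160−2.29)) = (14.31)^(-0.07512) = 0.8188.

0.819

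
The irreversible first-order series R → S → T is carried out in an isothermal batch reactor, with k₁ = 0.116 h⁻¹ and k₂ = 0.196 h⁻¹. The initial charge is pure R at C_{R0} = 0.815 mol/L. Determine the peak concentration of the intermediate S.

At the optimum, C_{S,max}/C_{R0} = (k₁/k₂)^[k₂/(k₂−k₁)].
= (0.116/0.196)^(0.196/(0.196−0.116)) = (0.5918)^(2.450) = 0.2766.
C_{S,max} = 0.2766×0.815 = 0.225 mol/L.

0.225 mol/L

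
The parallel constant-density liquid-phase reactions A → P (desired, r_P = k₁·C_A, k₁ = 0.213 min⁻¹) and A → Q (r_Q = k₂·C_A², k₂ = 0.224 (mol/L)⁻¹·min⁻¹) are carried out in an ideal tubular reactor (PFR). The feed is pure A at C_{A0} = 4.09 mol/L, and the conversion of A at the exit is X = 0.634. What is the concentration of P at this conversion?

0.687 mol/L

C_A = C_{A0}(1−X) = 1.497 mol/L.
Along a PFR/batch, dC_P/dC_A = −r_P/(r_P+r_Q) = −k₁/(k₁+k₂·C_A).
Integrating from C_{A0} to C_A: C_P = (0.213/0.224)·ln[(0.213+0.224·4.09)/(0.213+0.224·1.50)] = 0.9509·ln(1.129/0.5483) = 0.6869 mol/L.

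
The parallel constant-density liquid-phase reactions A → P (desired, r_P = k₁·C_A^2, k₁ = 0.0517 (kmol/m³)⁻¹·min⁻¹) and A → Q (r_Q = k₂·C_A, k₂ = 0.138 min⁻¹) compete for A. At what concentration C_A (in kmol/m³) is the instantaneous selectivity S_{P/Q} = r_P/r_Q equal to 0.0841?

S_{P/Q} = (k₁/k₂)·C_A ⇒ C_A = S·k₂/k₁.
= 0.0841×0.138/0.0517 = 0.224 kmol/m³.

0.224 kmol/m³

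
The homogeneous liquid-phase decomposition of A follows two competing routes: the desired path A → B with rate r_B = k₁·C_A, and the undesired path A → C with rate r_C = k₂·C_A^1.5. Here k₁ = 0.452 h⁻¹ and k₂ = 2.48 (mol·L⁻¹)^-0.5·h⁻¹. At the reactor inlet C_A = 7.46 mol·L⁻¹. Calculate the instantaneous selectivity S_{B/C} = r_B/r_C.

0.0667

S_{B/C} = r_B/r_C = (k₁·C_A)/(k₂·C_A^1.5) = (k₁/k₂)·C_A^-0.5.
= (0.452×7.460) / (2.48×7.460^1.5) = 3.372/50.53 = 0.0667.
The undesired path is higher order in A, so low C_A (CSTR or dilute feed) favours B.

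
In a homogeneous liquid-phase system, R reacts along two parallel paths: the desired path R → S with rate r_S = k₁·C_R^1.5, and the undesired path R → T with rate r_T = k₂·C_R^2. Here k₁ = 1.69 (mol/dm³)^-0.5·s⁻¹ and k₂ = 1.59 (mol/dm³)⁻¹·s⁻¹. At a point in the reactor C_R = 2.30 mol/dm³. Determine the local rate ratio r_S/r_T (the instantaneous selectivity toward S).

0.701

S_{S/T} = r_S/r_T = (k₁·C_R^1.5)/(k₂·C_R^2) = (k₁/k₂)·C_R^-0.5.
= (1.69×2.300^1.5) / (1.59×2.300^2) = 5.895/8.411 = 0.701.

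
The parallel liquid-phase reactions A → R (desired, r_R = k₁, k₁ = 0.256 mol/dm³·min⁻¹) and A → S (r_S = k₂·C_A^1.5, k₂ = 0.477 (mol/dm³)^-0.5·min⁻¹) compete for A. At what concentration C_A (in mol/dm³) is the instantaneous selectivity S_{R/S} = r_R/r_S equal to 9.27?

0.150 mol/dm³

S_{R/S} = (k₁/k₂)·C_A^-1.5 ⇒ C_A = (S·k₂/k₁)^(1/(-1.5)).
= (9.27×0.477/0.256)^(-0.6667) = (17.27)^(-0.6667) = 0.150 mol/dm³.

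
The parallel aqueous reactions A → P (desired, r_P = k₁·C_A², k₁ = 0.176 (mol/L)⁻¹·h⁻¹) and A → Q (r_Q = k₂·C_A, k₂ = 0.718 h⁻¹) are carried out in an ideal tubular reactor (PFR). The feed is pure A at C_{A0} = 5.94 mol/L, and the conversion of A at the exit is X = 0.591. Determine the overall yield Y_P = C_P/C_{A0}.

0.295

C_A = C_{A0}(1−X) = 2.429 mol/L.
Along a PFR/batch, dC_Q/dC_A = −r_Q/(r_P+r_Q) = −k₂/(k₂+k₁·C_A).
Integrating from C_{A0} to C_A: C_Q = (0.718/0.176)·ln[(0.718+0.176·5.94)/(0.718+0.176·2.43)] = 4.080·ln(1.763/1.146) = 1.760 mol/L.
Then C_P = (C_{A0}−C_A) − C_Q = 3.511 − 1.760 = 1.751 mol/L.
Y_P = C_P/C_{A0} = 1.751/5.94 = 0.295.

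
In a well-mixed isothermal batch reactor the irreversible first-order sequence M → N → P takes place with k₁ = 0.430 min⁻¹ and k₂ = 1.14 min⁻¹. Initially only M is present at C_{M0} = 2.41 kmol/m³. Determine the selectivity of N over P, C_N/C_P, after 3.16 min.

The intermediate concentration in a first-order A→B→C sequence is C_N = k₁C_{M0}(e^(−k₁t) − e^(−k₂t))/(k₂−k₁).
e^(−k₁t) = e^(−0.430×3.16) = e^(−1.359) = 0.2570; e^(−k₂t) = e^(−3.602) = 0.02726.
C_N = 0.430×2.41/(1.14−0.430) × (0.2570−0.02726) = 1.460×0.2297 = 0.3353 kmol/m³.
C_M = C_{M0}e^(−k₁t) = 0.6193 kmol/m³, so C_P = C_{M0}−C_M−C_N = 1.455 kmol/m³; C_N/C_P = 0.230.

0.230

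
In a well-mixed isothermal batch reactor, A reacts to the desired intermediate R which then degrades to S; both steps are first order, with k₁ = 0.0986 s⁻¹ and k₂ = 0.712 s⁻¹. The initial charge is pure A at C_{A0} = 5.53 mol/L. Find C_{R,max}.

For a first-order series the maximum intermediate yield is C_{R,max}/C_{A0} = (k₁/k₂)^[k₂/(k₂−k₁)].
= (0.0986/0.712)^(0.712/(0.712−0.0986)) = (0.1385)^(1.161) = 0.1008.
C_{R,max} = 0.1008×5.53 = 0.557 mol/L.

0.557 mol/L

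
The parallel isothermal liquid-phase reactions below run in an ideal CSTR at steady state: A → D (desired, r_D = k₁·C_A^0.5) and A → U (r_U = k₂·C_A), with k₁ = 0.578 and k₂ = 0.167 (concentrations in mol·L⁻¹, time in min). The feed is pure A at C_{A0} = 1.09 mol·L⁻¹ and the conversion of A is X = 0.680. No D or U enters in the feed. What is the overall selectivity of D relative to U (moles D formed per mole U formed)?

Exit C_A = C_{A0}(1−X) = 1.09×0.320 = 0.3488 mol·L⁻¹.
In a CSTR the entire volume is at exit conditions, so r_D = 0.578×0.3488^0.5 = 0.3414 and r_U = 0.167×0.3488 = 0.05825.
Overall selectivity = C_D/C_U = r_Dτ/(r_Uτ) = r_D/r_U = 5.86.

5.86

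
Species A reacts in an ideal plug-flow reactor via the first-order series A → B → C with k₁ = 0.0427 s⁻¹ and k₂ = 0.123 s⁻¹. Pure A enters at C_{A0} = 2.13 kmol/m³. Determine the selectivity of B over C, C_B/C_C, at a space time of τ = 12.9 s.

For first-order series with pure A initially, C_B(τ) = k₁C_{A0}/(k₂−k₁)·(e^(−k₁τ) − e^(−k₂τ)).
e^(−k₁τ) = e^(−0.0427×12.9) = e^(−0.5508) = 0.5765; e^(−k₂τ) = e^(−1.587) = 0.2046.
C_B = 0.0427×2.13/(0.123−0.0427) × (0.5765−0.2046) = 1.133×0.3719 = 0.4212 kmol/m³.
C_A = C_{A0}e^(−k₁τ) = 1.228 kmol/m³, so C_C = C_{A0}−C_A−C_B = 0.4809 kmol/m³; C_B/C_C = 0.876.

0.876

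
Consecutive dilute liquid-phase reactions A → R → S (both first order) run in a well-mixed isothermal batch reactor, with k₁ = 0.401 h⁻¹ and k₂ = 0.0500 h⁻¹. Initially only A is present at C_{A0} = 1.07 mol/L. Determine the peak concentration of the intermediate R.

0.795 mol/L

Evaluating C_R at t_opt = ln(k₂/k₁)/(k₂−k₁) gives C_{R,max}/C_{A0} = (k₁/k₂)^[k₂/(k₂−k₁)].
= (0.401/0.0500)^(0.0500/(0.0500−0.401)) = (8.020)^(-0.1425) = 0.7434.
C_{R,max} = 0.7434×1.07 = 0.795 mol/L.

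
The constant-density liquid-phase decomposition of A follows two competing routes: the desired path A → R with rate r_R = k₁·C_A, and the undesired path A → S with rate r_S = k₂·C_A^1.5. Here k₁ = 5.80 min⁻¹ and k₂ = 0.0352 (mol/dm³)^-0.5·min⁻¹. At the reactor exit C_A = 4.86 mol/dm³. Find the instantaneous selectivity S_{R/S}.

S_{R/S} = r_R/r_S = (k₁·C_A)/(k₂·C_A^1.5) = (k₁/k₂)·C_A^-0.5.
= (5.80×4.860) / (0.0352×4.860^1.5) = 28.19/0.3771 = 74.7.

74.7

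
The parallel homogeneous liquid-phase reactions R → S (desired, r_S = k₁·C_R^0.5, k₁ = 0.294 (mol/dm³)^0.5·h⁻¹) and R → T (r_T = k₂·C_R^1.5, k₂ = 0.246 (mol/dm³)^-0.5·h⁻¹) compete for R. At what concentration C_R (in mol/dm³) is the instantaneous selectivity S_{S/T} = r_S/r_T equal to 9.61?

0.124 mol/dm³

S_{S/T} = (k₁/k₂)·C_R⁻¹ ⇒ C_R = (S·k₂/k₁)^(-1).
= (9.61×0.246/0.294)^(-1) = (8.041)^(-1) = 0.124 mol/dm³.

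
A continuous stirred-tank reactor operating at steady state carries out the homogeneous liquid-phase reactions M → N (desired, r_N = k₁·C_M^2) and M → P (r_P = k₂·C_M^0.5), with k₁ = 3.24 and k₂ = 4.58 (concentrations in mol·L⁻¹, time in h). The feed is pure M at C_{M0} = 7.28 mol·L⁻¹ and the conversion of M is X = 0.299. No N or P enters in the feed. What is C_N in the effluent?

Exit C_M = C_{M0}(1−X) = 7.28×0.701 = 5.103 mol·L⁻¹.
In a CSTR the entire volume is at exit conditions, so r_N = 3.24×5.103^2 = 84.38 and r_P = 4.58×5.103^0.5 = 10.35.
Fraction of consumed M going to N: r_N/(r_N+r_P) = 0.8908.
C_N = 0.8908·C_{M0}·X = 0.8908×7.28×0.299 = 1.94 mol·L⁻¹.

1.94 mol·L⁻¹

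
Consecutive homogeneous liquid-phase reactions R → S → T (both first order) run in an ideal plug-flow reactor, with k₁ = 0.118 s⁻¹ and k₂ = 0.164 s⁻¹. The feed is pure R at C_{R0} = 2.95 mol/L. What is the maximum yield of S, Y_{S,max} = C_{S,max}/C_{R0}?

0.309

For a first-order series the maximum intermediate yield is C_{S,max}/C_{R0} = (k₁/k₂)^[k₂/(k₂−k₁)].
= (0.118/0.164)^(0.164/(0.164−0.118)) = (0.7195)^(3.565) = 0.3093.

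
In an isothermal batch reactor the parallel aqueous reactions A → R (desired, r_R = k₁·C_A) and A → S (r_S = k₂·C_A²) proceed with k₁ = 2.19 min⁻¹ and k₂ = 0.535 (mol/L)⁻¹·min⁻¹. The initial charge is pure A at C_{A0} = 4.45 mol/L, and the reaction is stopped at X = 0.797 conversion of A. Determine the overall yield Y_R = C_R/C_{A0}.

C_A = C_{A0}(1−X) = 0.9033 mol/L.
Along a PFR/batch, dC_R/dC_A = −r_R/(r_R+r_S) = −k₁/(k₁+k₂·C_A).
Integrating from C_{A0} to C_A: C_R = (2.19/0.535)·ln[(2.19+0.535·4.45)/(2.19+0.535·0.903)] = 4.093·ln(4.571/2.673) = 2.196 mol/L.
Y_R = C_R/C_{A0} = 2.196/4.45 = 0.493.

0.493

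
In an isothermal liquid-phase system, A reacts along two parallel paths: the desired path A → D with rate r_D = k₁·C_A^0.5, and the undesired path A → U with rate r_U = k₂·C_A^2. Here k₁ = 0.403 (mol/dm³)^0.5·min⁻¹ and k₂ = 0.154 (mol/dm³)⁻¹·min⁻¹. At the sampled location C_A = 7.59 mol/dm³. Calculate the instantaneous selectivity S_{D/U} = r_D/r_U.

0.125

S_{D/U} = r_D/r_U = (k₁·C_A^0.5)/(k₂·C_A^2) = (k₁/k₂)·C_A^-1.5.
= (0.403×7.590^0.5) / (0.154×7.590^2) = 1.110/8.872 = 0.125.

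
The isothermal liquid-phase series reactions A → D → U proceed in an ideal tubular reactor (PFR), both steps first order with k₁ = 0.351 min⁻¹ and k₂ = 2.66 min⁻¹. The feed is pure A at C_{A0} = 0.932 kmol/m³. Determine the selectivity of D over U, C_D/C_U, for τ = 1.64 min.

Solving the coupled first-order balances gives C_D(τ) = [k₁/(k₂−k₁)]·C_{A0}·(e^(−k₁τ) − e^(−k₂τ)).
e^(−k₁τ) = e^(−0.351×1.64) = e^(−0.5756) = 0.5623; e^(−k₂τ) = e^(−4.362) = 0.01275.
C_D = 0.351×0.932/(2.66−0.351) × (0.5623−0.01275) = 0.1417×0.5496 = 0.07787 kmol/m³.
C_A = C_{A0}e^(−k₁τ) = 0.5241 kmol/m³, so C_U = C_{A0}−C_A−C_D = 0.3300 kmol/m³; C_D/C_U = 0.236.

0.236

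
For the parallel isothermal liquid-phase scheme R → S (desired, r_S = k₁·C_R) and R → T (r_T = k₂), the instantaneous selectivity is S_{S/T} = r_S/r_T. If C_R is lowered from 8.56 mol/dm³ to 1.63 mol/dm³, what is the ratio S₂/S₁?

0.190

S_{S/T} = (k₁/k₂)·C_R, so S₂/S₁ = (C_{R,2}/C_{R,1}).
= 1.63/8.56 = 0.190.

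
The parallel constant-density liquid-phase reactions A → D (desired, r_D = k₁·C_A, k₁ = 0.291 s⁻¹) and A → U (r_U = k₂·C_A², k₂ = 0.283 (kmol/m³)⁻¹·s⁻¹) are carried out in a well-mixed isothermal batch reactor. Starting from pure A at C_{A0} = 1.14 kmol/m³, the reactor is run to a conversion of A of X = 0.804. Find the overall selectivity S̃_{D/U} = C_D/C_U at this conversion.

1.61

C_A = C_{A0}(1−X) = 0.2234 kmol/m³.
Along a PFR/batch, dC_D/dC_A = −r_D/(r_D+r_U) = −k₁/(k₁+k₂·C_A).
Integrating from C_{A0} to C_A: C_D = (0.291/0.283)·ln[(0.291+0.283·1.14)/(0.291+0.283·0.223)] = 1.028·ln(0.6136/0.3542) = 0.5650 kmol/m³.
C_U = (C_{A0}−C_A)−C_D = 0.3516 kmol/m³; S̃_{D/U} = 0.5650/0.3516 = 1.61.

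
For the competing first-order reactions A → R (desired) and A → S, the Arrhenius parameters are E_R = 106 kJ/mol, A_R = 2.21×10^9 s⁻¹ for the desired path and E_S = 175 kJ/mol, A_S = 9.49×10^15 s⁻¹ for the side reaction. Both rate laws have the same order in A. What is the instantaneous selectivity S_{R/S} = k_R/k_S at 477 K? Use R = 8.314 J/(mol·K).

8.38

Since both paths have the same order in A, the concentration cancels and S_{R/S} = k_R/k_S = (A_R/A_S)·exp[(E_S−E_R)/(RT)].
(E_S−E_R)/(RT) = (175−106)×10³/(8.314×477) = 69000/3966 = 17.40.
k_R/k_S = (2.21×10^9/9.49×10^15)·exp(17.40) = 2.329×10^-7 × 3.599×10^7 = 8.38.
Since E_R < E_S, lowering the temperature improves selectivity toward R.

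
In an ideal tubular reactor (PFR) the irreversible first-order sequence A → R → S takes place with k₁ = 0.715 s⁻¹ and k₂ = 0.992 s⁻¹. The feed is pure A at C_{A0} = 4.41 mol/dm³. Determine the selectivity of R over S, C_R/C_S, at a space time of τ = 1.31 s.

Solving the coupled first-order balances gives C_R(τ) = [k₁/(k₂−k₁)]·C_{A0}·(e^(−k₁τ) − e^(−k₂τ)).
e^(−k₁τ) = e^(−0.715×1.31) = e^(−0.9366) = 0.3919; e^(−k₂τ) = e^(−1.300) = 0.2727.
C_R = 0.715×4.41/(0.992−0.715) × (0.3919−0.2727) = 11.38×0.1193 = 1.358 mol/dm³.
C_A = C_{A0}e^(−k₁τ) = 1.728 mol/dm³, so C_S = C_{A0}−C_A−C_R = 1.324 mol/dm³; C_R/C_S = 1.03.

1.03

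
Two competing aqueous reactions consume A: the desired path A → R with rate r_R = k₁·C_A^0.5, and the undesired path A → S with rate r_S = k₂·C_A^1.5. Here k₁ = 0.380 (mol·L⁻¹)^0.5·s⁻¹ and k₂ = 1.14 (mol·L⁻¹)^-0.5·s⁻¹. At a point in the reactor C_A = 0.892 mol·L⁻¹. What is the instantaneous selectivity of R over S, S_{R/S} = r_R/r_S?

0.374

S_{R/S} = r_R/r_S = (k₁·C_A^0.5)/(k₂·C_A^1.5) = (k₁/k₂)·C_A⁻¹.
= (0.380×0.8920^0.5) / (1.14×0.8920^1.5) = 0.3589/0.9604 = 0.374.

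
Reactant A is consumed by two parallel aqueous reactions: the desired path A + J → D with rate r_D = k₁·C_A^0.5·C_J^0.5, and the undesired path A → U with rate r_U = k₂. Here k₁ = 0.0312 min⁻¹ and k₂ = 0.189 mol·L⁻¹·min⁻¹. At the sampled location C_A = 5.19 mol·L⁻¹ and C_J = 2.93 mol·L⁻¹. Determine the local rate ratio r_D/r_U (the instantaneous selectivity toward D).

0.644

S_{D/U} = r_D/r_U = (k₁·C_A^0.5·C_J^0.5)/(k₂) = (k₁/k₂)·C_A^0.5·C_J^0.5.
= (0.0312×5.190^0.5×2.930^0.5) / (0.189) = 0.1217/0.1890 = 0.644.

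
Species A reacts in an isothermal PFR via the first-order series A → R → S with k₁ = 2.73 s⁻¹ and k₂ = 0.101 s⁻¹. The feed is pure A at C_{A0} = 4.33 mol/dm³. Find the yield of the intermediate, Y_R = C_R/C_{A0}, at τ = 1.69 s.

0.865

Solving the coupled first-order balances gives C_R(τ) = [k₁/(k₂−k₁)]·C_{A0}·(e^(−k₁τ) − e^(−k₂τ)).
e^(−k₁τ) = e^(−2.73×1.69) = e^(−4.614) = 0.009915; e^(−k₂τ) = e^(−0.1707) = 0.8431.
C_R = 2.73×4.33/(0.101−2.73) × (0.009915−0.8431) = (-4.496)×(-0.8332) = 3.746 mol/dm³.
Y_R = C_R/C_{A0} = 3.746/4.33 = 0.865.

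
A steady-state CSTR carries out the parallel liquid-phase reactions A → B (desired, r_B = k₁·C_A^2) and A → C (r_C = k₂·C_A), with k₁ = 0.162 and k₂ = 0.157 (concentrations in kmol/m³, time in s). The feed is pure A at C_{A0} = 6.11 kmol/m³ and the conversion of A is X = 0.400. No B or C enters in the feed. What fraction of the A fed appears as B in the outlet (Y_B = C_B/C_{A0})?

0.316

Exit C_A = C_{A0}(1−X) = 6.11×0.600 = 3.666 kmol/m³.
A CSTR operates uniformly at the exit composition, giving r_B = 2.177 and r_C = 0.5756 (each k·C_A^n at C_A = 3.666).
Fraction of consumed A going to B: r_B/(r_B+r_C) = 0.7909.
C_B = 0.7909·C_{A0}·X = 0.7909×6.11×0.400 = 1.93 kmol/m³; Y_B = C_B/C_{A0} = 0.316.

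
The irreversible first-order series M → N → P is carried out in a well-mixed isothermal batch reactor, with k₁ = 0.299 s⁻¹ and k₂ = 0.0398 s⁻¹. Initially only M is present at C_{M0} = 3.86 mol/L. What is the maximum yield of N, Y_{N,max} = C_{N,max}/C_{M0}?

0.734

For a first-order series the maximum intermediate yield is C_{N,max}/C_{M0} = (k₁/k₂)^[k₂/(k₂−k₁)].
= (0.299/0.0398)^(0.0398/(0.0398−0.299)) = (7.513)^(-0.1535) = 0.7337.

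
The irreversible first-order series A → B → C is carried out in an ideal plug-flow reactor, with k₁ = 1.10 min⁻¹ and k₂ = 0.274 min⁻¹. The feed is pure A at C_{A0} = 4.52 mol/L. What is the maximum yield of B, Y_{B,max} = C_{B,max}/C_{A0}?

0.631

At the optimum, C_{B,max}/C_{A0} = (k₁/k₂)^[k₂/(k₂−k₁)].
= (1.10/0.274)^(0.274/(0.274−1.10)) = (4.015)^(-0.3317) = 0.6306.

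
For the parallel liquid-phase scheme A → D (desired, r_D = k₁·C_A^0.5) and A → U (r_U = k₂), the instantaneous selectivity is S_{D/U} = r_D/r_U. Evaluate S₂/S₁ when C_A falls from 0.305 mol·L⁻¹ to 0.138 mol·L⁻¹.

0.673

S_{D/U} = (k₁/k₂)·C_A^0.5, so S₂/S₁ = (C_{A,2}/C_{A,1})^0.5.
= (0.138/0.305)^0.5 = (0.4525)^0.5 = 0.673.
Selectivity toward D falls as C_A falls — high-concentration operation is favoured.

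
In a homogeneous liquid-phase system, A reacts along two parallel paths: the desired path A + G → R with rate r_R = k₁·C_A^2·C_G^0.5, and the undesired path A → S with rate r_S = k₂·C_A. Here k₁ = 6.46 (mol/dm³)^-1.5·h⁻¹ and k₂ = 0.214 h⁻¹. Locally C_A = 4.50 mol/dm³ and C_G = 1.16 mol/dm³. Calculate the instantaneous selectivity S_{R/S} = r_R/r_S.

S_{R/S} = r_R/r_S = (k₁·C_A^2·C_G^0.5)/(k₂·C_A) = (k₁/k₂)·C_A·C_G^0.5.
= (6.46×4.500^2×1.160^0.5) / (0.214×4.500) = 140.9/0.9630 = 146.
Since the desired path is higher order in A, keeping C_A high (PFR or concentrated feed) favours R.

146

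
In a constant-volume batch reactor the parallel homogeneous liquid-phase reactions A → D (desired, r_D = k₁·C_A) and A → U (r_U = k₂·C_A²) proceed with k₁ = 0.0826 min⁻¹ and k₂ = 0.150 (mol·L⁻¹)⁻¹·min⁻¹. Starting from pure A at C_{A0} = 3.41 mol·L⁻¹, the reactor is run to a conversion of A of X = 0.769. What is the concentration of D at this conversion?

0.597 mol·L⁻¹

C_A = C_{A0}(1−X) = 0.7877 mol·L⁻¹.
Along a PFR/batch, dC_D/dC_A = −r_D/(r_D+r_U) = −k₁/(k₁+k₂·C_A).
Integrating from C_{A0} to C_A: C_D = (0.0826/0.150)·ln[(0.0826+0.150·3.41)/(0.0826+0.150·0.788)] = 0.5507·ln(0.5941/0.2008) = 0.5974 mol·L⁻¹.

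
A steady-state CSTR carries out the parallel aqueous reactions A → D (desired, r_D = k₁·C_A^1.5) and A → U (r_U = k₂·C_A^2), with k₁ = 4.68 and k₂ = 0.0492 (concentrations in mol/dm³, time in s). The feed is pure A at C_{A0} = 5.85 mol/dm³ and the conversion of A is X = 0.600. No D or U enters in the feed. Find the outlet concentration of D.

Exit C_A = C_{A0}(1−X) = 5.85×0.400 = 2.340 mol/dm³.
In a CSTR the entire volume is at exit conditions, so r_D = 4.68×2.340^1.5 = 16.75 and r_U = 0.0492×2.340^2 = 0.2694.
Fraction of consumed A going to D: r_D/(r_D+r_U) = 0.9842.
C_D = 0.9842·C_{A0}·X = 0.9842×5.85×0.600 = 3.45 mol/dm³.

3.45 mol/dm³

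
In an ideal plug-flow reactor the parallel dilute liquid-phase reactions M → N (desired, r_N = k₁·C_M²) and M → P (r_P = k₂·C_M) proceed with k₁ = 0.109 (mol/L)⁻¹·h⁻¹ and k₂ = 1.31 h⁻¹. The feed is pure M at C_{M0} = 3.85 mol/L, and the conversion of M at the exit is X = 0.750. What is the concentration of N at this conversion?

0.474 mol/L

C_M = C_{M0}(1−X) = 0.9625 mol/L.
Along a PFR/batch, dC_P/dC_M = −r_P/(r_N+r_P) = −k₂/(k₂+k₁·C_M).
Integrating from C_{M0} to C_M: C_P = (1.31/0.109)·ln[(1.31+0.109·3.85)/(1.31+0.109·0.963)] = 12.02·ln(1.730/1.415) = 2.414 mol/L.
Then C_N = (C_{M0}−C_M) − C_P = 2.888 − 2.414 = 0.4736 mol/L.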